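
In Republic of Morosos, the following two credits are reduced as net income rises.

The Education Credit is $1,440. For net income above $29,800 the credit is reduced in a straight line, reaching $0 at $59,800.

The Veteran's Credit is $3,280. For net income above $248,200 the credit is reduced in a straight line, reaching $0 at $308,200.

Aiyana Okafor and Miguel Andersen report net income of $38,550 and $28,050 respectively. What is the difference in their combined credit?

Aiyana ($38,550): Education Credit: $38,550 is $8,750 into a $30,000 phase-out range, leaving 21,250/30,000 of the credit: $1,440 × 21,250/30,000 = $1,020. Veteran's Credit: $38,550 is at or below the $248,200 threshold, so the full $3,280 applies. total $1,020 + $3,280 = $4,300
Miguel ($28,050): Education Credit: $28,050 is at or below the $29,800 threshold, so the full $1,440 applies. Veteran's Credit: $28,050 is at or below the $248,200 threshold, so the full $3,280 applies. total $1,440 + $3,280 = $4,720
Difference: |$4,300 − $4,720| = $420.

$420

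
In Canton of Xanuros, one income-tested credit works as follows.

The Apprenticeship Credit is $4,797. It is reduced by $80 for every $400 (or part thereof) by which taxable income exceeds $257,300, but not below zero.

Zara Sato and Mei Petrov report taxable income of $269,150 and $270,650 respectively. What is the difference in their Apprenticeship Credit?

Zara ($269,150): Apprenticeship Credit: income exceeds $257,300 by $11,850, which is 30 full-or-partial $400 increments; reduction = 30 × $80 = $2,400, leaving $2,397.
Mei ($270,650): Apprenticeship Credit: income exceeds $257,300 by $13,350, which is 34 full-or-partial $400 increments; reduction = 34 × $80 = $2,720, leaving $2,077.
Difference: |$2,397 − $2,077| = $320.

$320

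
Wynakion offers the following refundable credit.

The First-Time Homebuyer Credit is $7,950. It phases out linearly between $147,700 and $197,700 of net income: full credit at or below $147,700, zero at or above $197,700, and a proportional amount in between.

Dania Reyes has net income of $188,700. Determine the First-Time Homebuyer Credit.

First-Time Homebuyer Credit: $188,700 is $41,000 into a $50,000 phase-out range, leaving 9,000/50,000 of the credit: $7,950 × 9,000/50,000 = $1,431.

$1,431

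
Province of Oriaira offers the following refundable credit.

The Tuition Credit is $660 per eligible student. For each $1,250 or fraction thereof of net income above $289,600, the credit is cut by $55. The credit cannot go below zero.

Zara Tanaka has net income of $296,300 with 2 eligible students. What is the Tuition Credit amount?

Tuition Credit: base = 2 × $660 = $1,320. income exceeds $289,600 by $6,700, which is 6 full-or-partial $1,250 increments; reduction = 6 × $55 = $330, leaving $990.

$990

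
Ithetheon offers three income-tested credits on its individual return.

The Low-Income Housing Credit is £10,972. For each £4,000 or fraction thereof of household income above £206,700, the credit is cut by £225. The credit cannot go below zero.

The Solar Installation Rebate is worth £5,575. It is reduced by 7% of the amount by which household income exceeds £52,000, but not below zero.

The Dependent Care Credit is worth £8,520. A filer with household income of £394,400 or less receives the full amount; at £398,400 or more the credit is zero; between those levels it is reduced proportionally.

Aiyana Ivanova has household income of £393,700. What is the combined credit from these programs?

Low-Income Housing Credit: income exceeds £206,700 by £187,000, which is 47 full-or-partial £4,000 increments; reduction = 47 × £225 = £10,575, leaving £397.
Solar Installation Rebate: 7% of the £341,700 excess over £52,000 is £23,919 ≥ base, so the credit is £0.
Dependent Care Credit: £393,700 is at or below the £394,400 threshold, so the full £8,520 applies.
Total: £397 + £0 + £8,520 = £8,917.

£8,917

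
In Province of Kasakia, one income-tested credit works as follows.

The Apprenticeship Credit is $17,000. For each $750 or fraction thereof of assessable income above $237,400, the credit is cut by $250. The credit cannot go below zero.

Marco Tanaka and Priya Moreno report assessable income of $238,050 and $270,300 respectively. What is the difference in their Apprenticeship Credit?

$10,750

Marco ($238,050): Apprenticeship Credit: income exceeds $237,400 by $650, which is 1 full-or-partial $750 increment; reduction = 1 × $250 = $250, leaving $16,750.
Priya ($270,300): Apprenticeship Credit: income exceeds $237,400 by $32,900, which is 44 full-or-partial $750 increments; reduction = 44 × $250 = $11,000, leaving $6,000.
Difference: |$16,750 − $6,000| = $10,750.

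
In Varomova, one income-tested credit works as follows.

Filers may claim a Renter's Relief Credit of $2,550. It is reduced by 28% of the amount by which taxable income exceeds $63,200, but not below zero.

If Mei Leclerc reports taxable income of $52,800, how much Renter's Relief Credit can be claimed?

$2,550

Renter's Relief Credit: $52,800 is at or below the $63,200 threshold, so the full $2,550 applies.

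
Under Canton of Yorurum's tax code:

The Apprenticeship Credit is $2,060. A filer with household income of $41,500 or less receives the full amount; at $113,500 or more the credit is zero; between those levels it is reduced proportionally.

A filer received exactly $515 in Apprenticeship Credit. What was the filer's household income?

$515 is 515/2,060 of the full $2,060, so 1,545/2,060 of the $72,000 range has been used: income = $41,500 + $72,000 × 1,545/2,060 = $95,500.

$95,500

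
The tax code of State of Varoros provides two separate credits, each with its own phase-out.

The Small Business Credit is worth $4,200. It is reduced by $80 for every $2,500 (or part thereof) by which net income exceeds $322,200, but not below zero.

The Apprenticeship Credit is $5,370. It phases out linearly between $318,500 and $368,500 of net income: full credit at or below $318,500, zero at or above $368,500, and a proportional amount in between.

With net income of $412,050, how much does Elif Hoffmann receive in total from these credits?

Small Business Credit: income exceeds $322,200 by $89,850, which is 36 full-or-partial $2,500 increments; reduction = 36 × $80 = $2,880, leaving $1,320.
Apprenticeship Credit: $412,050 is at or above $368,500, so the credit is $0.
Total: $1,320 + $0 = $1,320.

$1,320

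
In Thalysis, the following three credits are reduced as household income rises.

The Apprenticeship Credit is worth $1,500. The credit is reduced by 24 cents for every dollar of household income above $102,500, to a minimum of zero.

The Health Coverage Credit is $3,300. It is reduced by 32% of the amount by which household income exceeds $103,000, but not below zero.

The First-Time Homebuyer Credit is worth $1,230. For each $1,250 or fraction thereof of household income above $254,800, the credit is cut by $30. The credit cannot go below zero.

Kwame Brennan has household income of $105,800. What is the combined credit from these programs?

$4,342

Apprenticeship Credit: 24% of the $3,300 excess over $102,500 is $792; credit = $1,500 − $792 = $708.
Health Coverage Credit: 32% of the $2,800 excess over $103,000 is $896; credit = $3,300 − $896 = $2,404.
First-Time Homebuyer Credit: $105,800 is at or below the $254,800 threshold, so the full $1,230 applies.
Total: $708 + $2,404 + $1,230 = $4,342.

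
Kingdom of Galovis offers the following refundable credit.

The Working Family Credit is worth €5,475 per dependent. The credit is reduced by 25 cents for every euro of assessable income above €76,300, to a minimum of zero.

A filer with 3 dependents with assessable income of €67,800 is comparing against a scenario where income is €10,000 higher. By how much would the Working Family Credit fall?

At €67,800 — base = 3 × €5,475 = €16,425. €67,800 is at or below the €76,300 threshold, so the full €16,425 applies.
At €77,800 — base = 3 × €5,475 = €16,425. 25% of the €1,500 excess over €76,300 is €375; credit = €16,425 − €375 = €16,050.
Lost: €16,425 − €16,050 = €375.

€375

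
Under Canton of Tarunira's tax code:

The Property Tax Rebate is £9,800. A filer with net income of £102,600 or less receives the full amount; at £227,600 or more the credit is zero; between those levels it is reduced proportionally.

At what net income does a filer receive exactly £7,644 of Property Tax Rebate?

£7,644 is 7,644/9,800 of the full £9,800, so 2,156/9,800 of the £125,000 range has been used: income = £102,600 + £125,000 × 2,156/9,800 = £130,100.

£130,100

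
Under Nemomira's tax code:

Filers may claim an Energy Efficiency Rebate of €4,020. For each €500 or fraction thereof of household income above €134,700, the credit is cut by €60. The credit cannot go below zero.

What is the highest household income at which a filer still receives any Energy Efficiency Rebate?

€167,700

After 66 increments the reduction is 66 × €60 = €3,960, leaving €60; one more increment wipes it out. Increment 66 ends at excess 66 × €500 = €33,000, so the highest qualifying income is €134,700 + €33,000 = €167,700.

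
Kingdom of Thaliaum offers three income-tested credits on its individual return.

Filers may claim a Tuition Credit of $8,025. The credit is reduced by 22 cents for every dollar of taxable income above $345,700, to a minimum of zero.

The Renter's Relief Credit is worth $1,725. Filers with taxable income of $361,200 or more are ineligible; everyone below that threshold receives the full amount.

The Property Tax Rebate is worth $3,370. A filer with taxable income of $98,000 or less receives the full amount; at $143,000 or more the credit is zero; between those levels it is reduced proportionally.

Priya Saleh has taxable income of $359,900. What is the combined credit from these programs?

Tuition Credit: 22% of the $14,200 excess over $345,700 is $3,124; credit = $8,025 − $3,124 = $4,901.
Renter's Relief Credit: $359,900 is below the $361,200 cutoff, so the full $1,725 applies.
Property Tax Rebate: $359,900 is at or above $143,000, so the credit is $0.
Total: $4,901 + $1,725 + $0 = $6,626.

$6,626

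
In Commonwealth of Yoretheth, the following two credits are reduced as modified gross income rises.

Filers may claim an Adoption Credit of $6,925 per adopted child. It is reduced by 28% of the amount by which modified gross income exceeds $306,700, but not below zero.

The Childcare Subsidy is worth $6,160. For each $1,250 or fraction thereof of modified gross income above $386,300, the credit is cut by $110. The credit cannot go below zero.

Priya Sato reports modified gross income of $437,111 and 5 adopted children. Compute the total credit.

$1,650

Adoption Credit: base = 5 × $6,925 = $34,625. 28% of the $130,411 excess over $306,700 is $36,515.08 ≥ base, so the credit is $0.
Childcare Subsidy: income exceeds $386,300 by $50,811, which is 41 full-or-partial $1,250 increments; reduction = 41 × $110 = $4,510, leaving $1,650.
Total: $0 + $1,650 = $1,650.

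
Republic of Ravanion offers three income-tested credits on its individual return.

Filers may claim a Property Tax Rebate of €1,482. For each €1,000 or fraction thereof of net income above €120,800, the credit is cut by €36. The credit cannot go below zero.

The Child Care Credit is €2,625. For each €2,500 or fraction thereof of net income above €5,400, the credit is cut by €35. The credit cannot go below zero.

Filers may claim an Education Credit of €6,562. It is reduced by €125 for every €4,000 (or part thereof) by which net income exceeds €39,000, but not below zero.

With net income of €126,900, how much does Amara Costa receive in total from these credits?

Property Tax Rebate: income exceeds €120,800 by €6,100, which is 7 full-or-partial €1,000 increments; reduction = 7 × €36 = €252, leaving €1,230.
Child Care Credit: income exceeds €5,400 by €121,500, which is 49 full-or-partial €2,500 increments; reduction = 49 × €35 = €1,715, leaving €910.
Education Credit: income exceeds €39,000 by €87,900, which is 22 full-or-partial €4,000 increments; reduction = 22 × €125 = €2,750, leaving €3,812.
Total: €1,230 + €910 + €3,812 = €5,952.

€5,952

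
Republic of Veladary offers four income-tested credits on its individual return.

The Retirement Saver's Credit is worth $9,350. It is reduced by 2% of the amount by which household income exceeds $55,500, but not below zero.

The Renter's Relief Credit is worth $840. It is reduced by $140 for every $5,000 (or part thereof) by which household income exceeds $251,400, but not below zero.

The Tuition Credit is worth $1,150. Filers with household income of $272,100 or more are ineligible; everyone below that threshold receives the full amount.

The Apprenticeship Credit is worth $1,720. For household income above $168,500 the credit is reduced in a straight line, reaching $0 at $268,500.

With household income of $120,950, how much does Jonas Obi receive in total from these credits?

Retirement Saver's Credit: 2% of the $65,450 excess over $55,500 is $1,309; credit = $9,350 − $1,309 = $8,041.
Renter's Relief Credit: $120,950 is at or below the $251,400 threshold, so the full $840 applies.
Tuition Credit: $120,950 is below the $272,100 cutoff, so the full $1,150 applies.
Apprenticeship Credit: $120,950 is at or below the $168,500 threshold, so the full $1,720 applies.
Total: $8,041 + $840 + $1,150 + $1,720 = $11,751.

$11,751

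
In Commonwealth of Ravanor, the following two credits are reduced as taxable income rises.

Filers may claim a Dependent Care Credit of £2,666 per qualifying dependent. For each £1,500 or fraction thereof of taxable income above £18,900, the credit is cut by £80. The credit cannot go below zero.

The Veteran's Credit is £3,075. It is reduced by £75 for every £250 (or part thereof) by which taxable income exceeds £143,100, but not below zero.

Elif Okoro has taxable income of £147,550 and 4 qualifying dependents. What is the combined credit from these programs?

£5,509

Dependent Care Credit: base = 4 × £2,666 = £10,664. income exceeds £18,900 by £128,650, which is 86 full-or-partial £1,500 increments; reduction = 86 × £80 = £6,880, leaving £3,784.
Veteran's Credit: income exceeds £143,100 by £4,450, which is 18 full-or-partial £250 increments; reduction = 18 × £75 = £1,350, leaving £1,725.
Total: £3,784 + £1,725 = £5,509.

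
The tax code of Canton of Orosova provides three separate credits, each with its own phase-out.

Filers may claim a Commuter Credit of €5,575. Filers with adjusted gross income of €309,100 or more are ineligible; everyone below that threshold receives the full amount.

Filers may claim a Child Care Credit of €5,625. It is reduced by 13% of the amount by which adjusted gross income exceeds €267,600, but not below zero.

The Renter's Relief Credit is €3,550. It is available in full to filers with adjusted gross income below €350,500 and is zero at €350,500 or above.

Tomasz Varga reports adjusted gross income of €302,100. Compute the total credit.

Commuter Credit: €302,100 is below the €309,100 cutoff, so the full €5,575 applies.
Child Care Credit: 13% of the €34,500 excess over €267,600 is €4,485; credit = €5,625 − €4,485 = €1,140.
Renter's Relief Credit: €302,100 is below the €350,500 cutoff, so the full €3,550 applies.
Total: €5,575 + €1,140 + €3,550 = €10,265.

€10,265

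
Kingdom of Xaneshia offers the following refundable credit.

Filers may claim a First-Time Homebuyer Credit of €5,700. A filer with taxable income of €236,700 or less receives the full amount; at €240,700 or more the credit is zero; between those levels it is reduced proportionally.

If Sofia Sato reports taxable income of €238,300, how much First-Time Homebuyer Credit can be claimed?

€3,420

First-Time Homebuyer Credit: €238,300 is €1,600 into a €4,000 phase-out range, leaving 2,400/4,000 of the credit: €5,700 × 2,400/4,000 = €3,420.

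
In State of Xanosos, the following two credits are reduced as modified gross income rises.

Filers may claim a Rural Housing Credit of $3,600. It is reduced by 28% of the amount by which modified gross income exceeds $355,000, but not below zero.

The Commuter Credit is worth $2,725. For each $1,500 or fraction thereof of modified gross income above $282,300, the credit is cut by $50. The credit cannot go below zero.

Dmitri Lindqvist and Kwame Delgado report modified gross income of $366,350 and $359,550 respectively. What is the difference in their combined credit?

Dmitri ($366,350): Rural Housing Credit: 28% of the $11,350 excess over $355,000 is $3,178; credit = $3,600 − $3,178 = $422. Commuter Credit: income exceeds $282,300 by $84,050 → 57 increments × $50 = $2,850 ≥ base, so the credit is $0. total $422 + $0 = $422
Kwame ($359,550): Rural Housing Credit: 28% of the $4,550 excess over $355,000 is $1,274; credit = $3,600 − $1,274 = $2,326. Commuter Credit: income exceeds $282,300 by $77,250, which is 52 full-or-partial $1,500 increments; reduction = 52 × $50 = $2,600, leaving $125. total $2,326 + $125 = $2,451
Difference: |$422 − $2,451| = $2,029.

$2,029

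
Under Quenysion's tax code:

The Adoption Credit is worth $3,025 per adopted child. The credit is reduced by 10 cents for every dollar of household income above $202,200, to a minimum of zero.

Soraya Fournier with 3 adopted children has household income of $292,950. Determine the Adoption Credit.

$0

Adoption Credit: base = 3 × $3,025 = $9,075. 10% of the $90,750 excess over $202,200 is $9,075 ≥ base, so the credit is $0.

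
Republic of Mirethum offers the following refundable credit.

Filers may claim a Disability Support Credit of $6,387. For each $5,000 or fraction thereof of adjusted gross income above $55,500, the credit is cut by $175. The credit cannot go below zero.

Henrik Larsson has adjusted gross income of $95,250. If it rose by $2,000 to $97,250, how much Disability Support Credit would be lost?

At $95,250 — income exceeds $55,500 by $39,750, which is 8 full-or-partial $5,000 increments; reduction = 8 × $175 = $1,400, leaving $4,987.
At $97,250 — income exceeds $55,500 by $41,750, which is 9 full-or-partial $5,000 increments; reduction = 9 × $175 = $1,575, leaving $4,812.
Lost: $4,987 − $4,812 = $175.

$175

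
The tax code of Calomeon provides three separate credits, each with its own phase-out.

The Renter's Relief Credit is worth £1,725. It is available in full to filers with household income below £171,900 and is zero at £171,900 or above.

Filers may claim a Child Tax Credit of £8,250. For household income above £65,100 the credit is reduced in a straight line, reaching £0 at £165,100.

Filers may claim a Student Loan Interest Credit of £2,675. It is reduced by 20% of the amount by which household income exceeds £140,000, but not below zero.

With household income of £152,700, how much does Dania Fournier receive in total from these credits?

£2,883

Renter's Relief Credit: £152,700 is below the £171,900 cutoff, so the full £1,725 applies.
Child Tax Credit: £152,700 is £87,600 into a £100,000 phase-out range, leaving 12,400/100,000 of the credit: £8,250 × 12,400/100,000 = £1,023.
Student Loan Interest Credit: 20% of the £12,700 excess over £140,000 is £2,540; credit = £2,675 − £2,540 = £135.
Total: £1,725 + £1,023 + £135 = £2,883.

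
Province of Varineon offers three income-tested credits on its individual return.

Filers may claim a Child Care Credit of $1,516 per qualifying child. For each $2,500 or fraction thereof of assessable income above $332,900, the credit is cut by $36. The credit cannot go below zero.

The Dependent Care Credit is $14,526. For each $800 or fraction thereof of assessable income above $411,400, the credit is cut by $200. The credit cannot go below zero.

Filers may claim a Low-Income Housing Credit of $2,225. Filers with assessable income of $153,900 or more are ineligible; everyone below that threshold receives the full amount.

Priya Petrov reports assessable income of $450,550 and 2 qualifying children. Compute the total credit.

Child Care Credit: base = 2 × $1,516 = $3,032. income exceeds $332,900 by $117,650, which is 48 full-or-partial $2,500 increments; reduction = 48 × $36 = $1,728, leaving $1,304.
Dependent Care Credit: income exceeds $411,400 by $39,150, which is 49 full-or-partial $800 increments; reduction = 49 × $200 = $9,800, leaving $4,726.
Low-Income Housing Credit: $450,550 meets or exceeds the $153,900 cutoff, so the credit is $0.
Total: $1,304 + $4,726 + $0 = $6,030.

$6,030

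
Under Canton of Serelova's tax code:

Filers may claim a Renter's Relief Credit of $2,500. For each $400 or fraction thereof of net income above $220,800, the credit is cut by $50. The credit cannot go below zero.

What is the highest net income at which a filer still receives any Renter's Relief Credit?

After 49 increments the reduction is 49 × $50 = $2,450, leaving $50; one more increment wipes it out. Increment 49 ends at excess 49 × $400 = $19,600, so the highest qualifying income is $220,800 + $19,600 = $240,400.

$240,400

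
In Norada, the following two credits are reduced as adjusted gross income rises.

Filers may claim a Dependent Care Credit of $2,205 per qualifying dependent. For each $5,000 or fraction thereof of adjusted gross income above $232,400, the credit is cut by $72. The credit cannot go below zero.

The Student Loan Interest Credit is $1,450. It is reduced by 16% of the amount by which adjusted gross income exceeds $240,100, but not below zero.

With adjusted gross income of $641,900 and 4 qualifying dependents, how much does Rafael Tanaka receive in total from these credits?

$2,916

Dependent Care Credit: base = 4 × $2,205 = $8,820. income exceeds $232,400 by $409,500, which is 82 full-or-partial $5,000 increments; reduction = 82 × $72 = $5,904, leaving $2,916.
Student Loan Interest Credit: 16% of the $401,800 excess over $240,100 is $64,288 ≥ base, so the credit is $0.
Total: $2,916 + $0 = $2,916.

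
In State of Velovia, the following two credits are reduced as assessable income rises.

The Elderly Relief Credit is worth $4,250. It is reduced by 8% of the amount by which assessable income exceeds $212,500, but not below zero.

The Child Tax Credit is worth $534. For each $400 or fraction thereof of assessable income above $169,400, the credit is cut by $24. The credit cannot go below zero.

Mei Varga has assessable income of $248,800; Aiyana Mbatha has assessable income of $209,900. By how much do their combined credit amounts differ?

$2,904

Mei ($248,800): Elderly Relief Credit: 8% of the $36,300 excess over $212,500 is $2,904; credit = $4,250 − $2,904 = $1,346. Child Tax Credit: income exceeds $169,400 by $79,400 → 199 increments × $24 = $4,776 ≥ base, so the credit is $0. total $1,346 + $0 = $1,346
Aiyana ($209,900): Elderly Relief Credit: $209,900 is at or below the $212,500 threshold, so the full $4,250 applies. Child Tax Credit: income exceeds $169,400 by $40,500 → 102 increments × $24 = $2,448 ≥ base, so the credit is $0. total $4,250 + $0 = $4,250
Difference: |$1,346 − $4,250| = $2,904.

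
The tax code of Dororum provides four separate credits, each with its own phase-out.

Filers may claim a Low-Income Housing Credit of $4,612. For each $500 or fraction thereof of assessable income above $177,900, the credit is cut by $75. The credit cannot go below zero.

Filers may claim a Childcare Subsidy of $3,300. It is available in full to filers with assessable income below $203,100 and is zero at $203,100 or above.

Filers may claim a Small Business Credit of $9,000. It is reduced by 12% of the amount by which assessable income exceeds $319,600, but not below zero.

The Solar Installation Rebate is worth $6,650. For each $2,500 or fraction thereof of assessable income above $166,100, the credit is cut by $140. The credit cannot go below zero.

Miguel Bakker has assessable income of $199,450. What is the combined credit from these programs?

$18,302

Low-Income Housing Credit: income exceeds $177,900 by $21,550, which is 44 full-or-partial $500 increments; reduction = 44 × $75 = $3,300, leaving $1,312.
Childcare Subsidy: $199,450 is below the $203,100 cutoff, so the full $3,300 applies.
Small Business Credit: $199,450 is at or below the $319,600 threshold, so the full $9,000 applies.
Solar Installation Rebate: income exceeds $166,100 by $33,350, which is 14 full-or-partial $2,500 increments; reduction = 14 × $140 = $1,960, leaving $4,690.
Total: $1,312 + $3,300 + $9,000 + $4,690 = $18,302.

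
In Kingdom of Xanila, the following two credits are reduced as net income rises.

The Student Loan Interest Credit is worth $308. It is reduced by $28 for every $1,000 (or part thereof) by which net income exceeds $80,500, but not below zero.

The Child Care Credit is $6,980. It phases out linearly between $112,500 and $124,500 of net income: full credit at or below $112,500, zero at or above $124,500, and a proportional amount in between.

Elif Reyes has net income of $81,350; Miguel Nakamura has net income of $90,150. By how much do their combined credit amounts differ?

Elif ($81,350): Student Loan Interest Credit: income exceeds $80,500 by $850, which is 1 full-or-partial $1,000 increment; reduction = 1 × $28 = $28, leaving $280. Child Care Credit: $81,350 is at or below the $112,500 threshold, so the full $6,980 applies. total $280 + $6,980 = $7,260
Miguel ($90,150): Student Loan Interest Credit: income exceeds $80,500 by $9,650, which is 10 full-or-partial $1,000 increments; reduction = 10 × $28 = $280, leaving $28. Child Care Credit: $90,150 is at or below the $112,500 threshold, so the full $6,980 applies. total $28 + $6,980 = $7,008
Difference: |$7,260 − $7,008| = $252.

$252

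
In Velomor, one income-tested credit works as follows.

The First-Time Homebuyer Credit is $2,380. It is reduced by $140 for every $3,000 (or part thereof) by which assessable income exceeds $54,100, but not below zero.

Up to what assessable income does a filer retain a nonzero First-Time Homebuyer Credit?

After 16 increments the reduction is 16 × $140 = $2,240, leaving $140; one more increment wipes it out. Increment 16 ends at excess 16 × $3,000 = $48,000, so the highest qualifying income is $54,100 + $48,000 = $102,100.

$102,100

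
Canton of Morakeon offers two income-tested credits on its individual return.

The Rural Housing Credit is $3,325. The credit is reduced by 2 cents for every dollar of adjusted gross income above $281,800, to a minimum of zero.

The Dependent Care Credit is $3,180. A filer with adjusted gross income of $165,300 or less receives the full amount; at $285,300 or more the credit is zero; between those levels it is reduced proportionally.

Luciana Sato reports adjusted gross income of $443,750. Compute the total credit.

Rural Housing Credit: 2% of the $161,950 excess over $281,800 is $3,239; credit = $3,325 − $3,239 = $86.
Dependent Care Credit: $443,750 is at or above $285,300, so the credit is $0.
Total: $86 + $0 = $86.

$86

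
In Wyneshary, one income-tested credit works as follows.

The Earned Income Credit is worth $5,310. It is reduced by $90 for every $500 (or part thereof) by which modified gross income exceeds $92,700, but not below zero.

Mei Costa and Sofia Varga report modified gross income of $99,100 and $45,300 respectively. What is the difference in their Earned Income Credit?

Mei ($99,100): Earned Income Credit: income exceeds $92,700 by $6,400, which is 13 full-or-partial $500 increments; reduction = 13 × $90 = $1,170, leaving $4,140.
Sofia ($45,300): Earned Income Credit: $45,300 is at or below the $92,700 threshold, so the full $5,310 applies.
Difference: |$4,140 − $5,310| = $1,170.

$1,170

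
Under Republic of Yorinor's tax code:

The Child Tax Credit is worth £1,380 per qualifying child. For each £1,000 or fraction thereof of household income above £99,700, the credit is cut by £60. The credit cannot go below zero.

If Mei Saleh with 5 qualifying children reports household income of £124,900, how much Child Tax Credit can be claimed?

Child Tax Credit: base = 5 × £1,380 = £6,900. income exceeds £99,700 by £25,200, which is 26 full-or-partial £1,000 increments; reduction = 26 × £60 = £1,560, leaving £5,340.

£5,340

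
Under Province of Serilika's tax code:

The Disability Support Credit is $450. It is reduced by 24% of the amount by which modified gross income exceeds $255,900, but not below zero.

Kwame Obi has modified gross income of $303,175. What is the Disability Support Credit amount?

$0

Disability Support Credit: 24% of the $47,275 excess over $255,900 is $11,346 ≥ base, so the credit is $0.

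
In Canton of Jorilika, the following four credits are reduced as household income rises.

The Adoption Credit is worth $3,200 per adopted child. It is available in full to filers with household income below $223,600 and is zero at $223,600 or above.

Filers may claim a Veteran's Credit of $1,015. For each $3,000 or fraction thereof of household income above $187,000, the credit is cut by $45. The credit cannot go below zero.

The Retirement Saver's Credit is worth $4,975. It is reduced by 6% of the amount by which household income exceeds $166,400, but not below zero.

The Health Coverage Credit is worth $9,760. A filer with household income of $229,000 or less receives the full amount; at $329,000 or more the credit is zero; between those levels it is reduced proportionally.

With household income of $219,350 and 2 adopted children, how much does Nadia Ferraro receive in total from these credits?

$18,478

Adoption Credit: base = 2 × $3,200 = $6,400. $219,350 is below the $223,600 cutoff, so the full $6,400 applies.
Veteran's Credit: income exceeds $187,000 by $32,350, which is 11 full-or-partial $3,000 increments; reduction = 11 × $45 = $495, leaving $520.
Retirement Saver's Credit: 6% of the $52,950 excess over $166,400 is $3,177; credit = $4,975 − $3,177 = $1,798.
Health Coverage Credit: $219,350 is at or below the $229,000 threshold, so the full $9,760 applies.
Total: $6,400 + $520 + $1,798 + $9,760 = $18,478.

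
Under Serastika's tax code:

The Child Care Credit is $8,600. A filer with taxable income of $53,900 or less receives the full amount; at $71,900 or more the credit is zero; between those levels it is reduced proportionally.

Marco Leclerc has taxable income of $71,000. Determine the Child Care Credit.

$430

Child Care Credit: $71,000 is $17,100 into a $18,000 phase-out range, leaving 900/18,000 of the credit: $8,600 × 900/18,000 = $430.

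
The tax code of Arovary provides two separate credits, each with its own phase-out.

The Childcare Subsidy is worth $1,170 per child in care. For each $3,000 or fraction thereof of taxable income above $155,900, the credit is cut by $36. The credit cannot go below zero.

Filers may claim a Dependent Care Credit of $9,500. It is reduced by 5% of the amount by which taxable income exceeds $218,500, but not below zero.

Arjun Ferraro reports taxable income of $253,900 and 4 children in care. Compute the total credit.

Childcare Subsidy: base = 4 × $1,170 = $4,680. income exceeds $155,900 by $98,000, which is 33 full-or-partial $3,000 increments; reduction = 33 × $36 = $1,188, leaving $3,492.
Dependent Care Credit: 5% of the $35,400 excess over $218,500 is $1,770; credit = $9,500 − $1,770 = $7,730.
Total: $3,492 + $7,730 = $11,222.

$11,222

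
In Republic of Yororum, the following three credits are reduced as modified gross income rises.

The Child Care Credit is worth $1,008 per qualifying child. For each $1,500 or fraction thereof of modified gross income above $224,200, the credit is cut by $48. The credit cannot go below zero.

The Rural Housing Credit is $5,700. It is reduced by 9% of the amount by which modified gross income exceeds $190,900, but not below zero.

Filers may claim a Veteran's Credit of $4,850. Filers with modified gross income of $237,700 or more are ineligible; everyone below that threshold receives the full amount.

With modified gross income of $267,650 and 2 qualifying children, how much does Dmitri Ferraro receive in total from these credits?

Child Care Credit: base = 2 × $1,008 = $2,016. income exceeds $224,200 by $43,450, which is 29 full-or-partial $1,500 increments; reduction = 29 × $48 = $1,392, leaving $624.
Rural Housing Credit: 9% of the $76,750 excess over $190,900 is $6,907.50 ≥ base, so the credit is $0.
Veteran's Credit: $267,650 meets or exceeds the $237,700 cutoff, so the credit is $0.
Total: $624 + $0 + $0 = $624.

$624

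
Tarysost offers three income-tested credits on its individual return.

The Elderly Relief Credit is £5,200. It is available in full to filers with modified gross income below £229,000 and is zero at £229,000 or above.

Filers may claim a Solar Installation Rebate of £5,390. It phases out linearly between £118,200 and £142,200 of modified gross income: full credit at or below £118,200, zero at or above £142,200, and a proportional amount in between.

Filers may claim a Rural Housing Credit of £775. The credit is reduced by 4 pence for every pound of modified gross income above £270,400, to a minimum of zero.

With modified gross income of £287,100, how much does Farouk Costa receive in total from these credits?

£107

Elderly Relief Credit: £287,100 meets or exceeds the £229,000 cutoff, so the credit is £0.
Solar Installation Rebate: £287,100 is at or above £142,200, so the credit is £0.
Rural Housing Credit: 4% of the £16,700 excess over £270,400 is £668; credit = £775 − £668 = £107.
Total: £0 + £0 + £107 = £107.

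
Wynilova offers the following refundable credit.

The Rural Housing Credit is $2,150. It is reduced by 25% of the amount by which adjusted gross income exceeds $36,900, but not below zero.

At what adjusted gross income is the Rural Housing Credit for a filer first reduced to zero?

$45,500

The credit falls by 25% of each dollar above $36,900, so it reaches zero when the excess is $2,150 / 25% = $8,600: income = $36,900 + $8,600 = $45,500.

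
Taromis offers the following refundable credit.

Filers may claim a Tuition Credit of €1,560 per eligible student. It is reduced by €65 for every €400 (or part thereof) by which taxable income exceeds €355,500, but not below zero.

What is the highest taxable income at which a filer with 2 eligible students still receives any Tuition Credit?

Full credit = 2 × €1,560 = €3,120.
After 47 increments the reduction is 47 × €65 = €3,055, leaving €65; one more increment wipes it out. Increment 47 ends at excess 47 × €400 = €18,800, so the highest qualifying income is €355,500 + €18,800 = €374,300.

€374,300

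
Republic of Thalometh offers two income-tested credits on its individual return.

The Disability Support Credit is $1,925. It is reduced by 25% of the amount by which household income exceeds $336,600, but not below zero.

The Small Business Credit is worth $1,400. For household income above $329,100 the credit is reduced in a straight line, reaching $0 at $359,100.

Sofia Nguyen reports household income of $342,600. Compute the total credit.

Disability Support Credit: 25% of the $6,000 excess over $336,600 is $1,500; credit = $1,925 − $1,500 = $425.
Small Business Credit: $342,600 is $13,500 into a $30,000 phase-out range, leaving 16,500/30,000 of the credit: $1,400 × 16,500/30,000 = $770.
Total: $425 + $770 = $1,195.

$1,195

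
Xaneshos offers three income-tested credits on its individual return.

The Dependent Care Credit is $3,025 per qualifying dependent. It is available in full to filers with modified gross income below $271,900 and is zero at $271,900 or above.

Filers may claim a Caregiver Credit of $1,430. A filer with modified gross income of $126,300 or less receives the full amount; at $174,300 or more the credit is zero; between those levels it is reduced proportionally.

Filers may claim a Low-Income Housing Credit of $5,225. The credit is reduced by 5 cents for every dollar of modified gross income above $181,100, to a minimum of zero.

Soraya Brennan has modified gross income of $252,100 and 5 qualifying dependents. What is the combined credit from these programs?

$16,800

Dependent Care Credit: base = 5 × $3,025 = $15,125. $252,100 is below the $271,900 cutoff, so the full $15,125 applies.
Caregiver Credit: $252,100 is at or above $174,300, so the credit is $0.
Low-Income Housing Credit: 5% of the $71,000 excess over $181,100 is $3,550; credit = $5,225 − $3,550 = $1,675.
Total: $15,125 + $0 + $1,675 = $16,800.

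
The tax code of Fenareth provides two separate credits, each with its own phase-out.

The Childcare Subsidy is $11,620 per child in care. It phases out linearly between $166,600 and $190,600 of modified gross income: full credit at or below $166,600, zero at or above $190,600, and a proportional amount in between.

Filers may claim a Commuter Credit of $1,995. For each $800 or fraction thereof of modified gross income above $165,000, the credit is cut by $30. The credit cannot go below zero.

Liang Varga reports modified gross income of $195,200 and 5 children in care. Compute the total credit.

$855

Childcare Subsidy: base = 5 × $11,620 = $58,100. $195,200 is at or above $190,600, so the credit is $0.
Commuter Credit: income exceeds $165,000 by $30,200, which is 38 full-or-partial $800 increments; reduction = 38 × $30 = $1,140, leaving $855.
Total: $0 + $855 = $855.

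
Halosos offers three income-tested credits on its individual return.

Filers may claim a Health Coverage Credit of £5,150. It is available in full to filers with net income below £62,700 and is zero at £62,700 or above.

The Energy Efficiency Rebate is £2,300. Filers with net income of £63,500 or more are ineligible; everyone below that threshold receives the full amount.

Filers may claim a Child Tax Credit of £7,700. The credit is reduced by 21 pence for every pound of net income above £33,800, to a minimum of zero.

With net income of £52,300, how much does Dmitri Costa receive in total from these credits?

£11,265

Health Coverage Credit: £52,300 is below the £62,700 cutoff, so the full £5,150 applies.
Energy Efficiency Rebate: £52,300 is below the £63,500 cutoff, so the full £2,300 applies.
Child Tax Credit: 21% of the £18,500 excess over £33,800 is £3,885; credit = £7,700 − £3,885 = £3,815.
Total: £5,150 + £2,300 + £3,815 = £11,265.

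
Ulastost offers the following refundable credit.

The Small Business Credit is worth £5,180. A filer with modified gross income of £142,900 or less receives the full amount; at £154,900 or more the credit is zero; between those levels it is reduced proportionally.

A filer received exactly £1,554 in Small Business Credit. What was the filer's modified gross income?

£1,554 is 1,554/5,180 of the full £5,180, so 3,626/5,180 of the £12,000 range has been used: income = £142,900 + £12,000 × 3,626/5,180 = £151,300.

£151,300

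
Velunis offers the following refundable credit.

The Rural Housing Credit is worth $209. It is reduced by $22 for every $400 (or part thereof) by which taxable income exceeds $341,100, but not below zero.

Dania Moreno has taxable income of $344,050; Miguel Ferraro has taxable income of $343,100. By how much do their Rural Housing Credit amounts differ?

$66

Dania ($344,050): Rural Housing Credit: income exceeds $341,100 by $2,950, which is 8 full-or-partial $400 increments; reduction = 8 × $22 = $176, leaving $33.
Miguel ($343,100): Rural Housing Credit: income exceeds $341,100 by $2,000, which is 5 full-or-partial $400 increments; reduction = 5 × $22 = $110, leaving $99.
Difference: |$33 − $99| = $66.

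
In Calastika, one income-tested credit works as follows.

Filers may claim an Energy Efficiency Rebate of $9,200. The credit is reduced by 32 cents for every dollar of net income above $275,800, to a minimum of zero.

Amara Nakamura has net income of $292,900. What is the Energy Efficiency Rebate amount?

$3,728

Energy Efficiency Rebate: 32% of the $17,100 excess over $275,800 is $5,472; credit = $9,200 − $5,472 = $3,728.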